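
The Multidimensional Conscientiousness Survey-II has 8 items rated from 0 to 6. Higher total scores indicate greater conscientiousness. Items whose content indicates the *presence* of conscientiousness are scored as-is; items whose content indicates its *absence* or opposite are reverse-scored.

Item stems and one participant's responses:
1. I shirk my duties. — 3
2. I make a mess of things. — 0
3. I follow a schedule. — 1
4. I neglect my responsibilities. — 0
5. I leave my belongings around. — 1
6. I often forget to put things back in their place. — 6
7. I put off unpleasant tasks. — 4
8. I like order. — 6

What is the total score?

Items 1, 2, 4, 5, 6, 7 describe the absence/opposite of conscientiousness → reverse-score.
reversed = (0+6) − raw = 6 − raw.
  item 1: 6 − 3 = 3
  item 2: 6 − 0 = 6
  item 3: 1
  item 4: 6 − 0 = 6
  item 5: 6 − 1 = 5
  item 6: 6 − 6 = 0
  item 7: 6 − 4 = 2
  item 8: 6
Total = 3 + 6 + 1 + 6 + 5 + 0 + 2 + 6 = 29

29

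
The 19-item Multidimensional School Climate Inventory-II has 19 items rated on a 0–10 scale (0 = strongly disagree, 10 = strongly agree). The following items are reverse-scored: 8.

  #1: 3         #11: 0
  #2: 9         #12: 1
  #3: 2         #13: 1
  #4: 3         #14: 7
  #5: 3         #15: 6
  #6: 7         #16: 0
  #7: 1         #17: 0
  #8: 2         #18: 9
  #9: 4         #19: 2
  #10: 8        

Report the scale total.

Apply reverse scoring (reversed = (0+10) − raw = 10 − raw):
  item 8: 10 − 2 = 8
Scored items: 3, 9, 2, 3, 3, 7, 1, 8, 4, 8, 0, 1, 1, 7, 6, 0, 0, 9, 2
Total = 3 + 9 + 2 + 3 + 3 + 7 + 1 + 8 + 4 + 8 + 0 + 1 + 1 + 7 + 6 + 0 + 0 + 9 + 2 = 74

74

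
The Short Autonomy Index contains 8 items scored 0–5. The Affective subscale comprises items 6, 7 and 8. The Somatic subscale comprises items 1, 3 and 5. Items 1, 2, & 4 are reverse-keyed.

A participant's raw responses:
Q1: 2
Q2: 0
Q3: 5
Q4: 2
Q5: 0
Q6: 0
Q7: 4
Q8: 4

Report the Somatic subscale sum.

8

Somatic items: 1, 3, 5.
Of these, item 1 is reverse-keyed; reversed = (0+5) − raw = 5 − raw.
  item 1: 5 − 2 = 3
  item 3: 5
  item 5: 0
Sum = 3 + 5 + 0 = 8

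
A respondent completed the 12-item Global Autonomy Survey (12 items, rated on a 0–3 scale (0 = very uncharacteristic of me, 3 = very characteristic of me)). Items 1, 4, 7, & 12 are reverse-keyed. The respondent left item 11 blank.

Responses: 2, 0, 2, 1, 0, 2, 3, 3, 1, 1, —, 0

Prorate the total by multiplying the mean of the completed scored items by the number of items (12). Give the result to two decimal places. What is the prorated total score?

Reverse-coded (on a 0–3 scale, reversed = 3 − raw):
  item 1: 3 − 2 = 1
  item 4: 3 − 1 = 2
  item 7: 3 − 3 = 0
  item 12: 3 − 0 = 3
Completed scored items (11 of 12): 1, 0, 2, 2, 0, 2, 0, 3, 1, 1, 3; sum = 15.
Person mean = 15 / 11 ≈ 1.3636
Prorated total = (15 / 11) × 12 = 16.36 (to 2 dp)

16.36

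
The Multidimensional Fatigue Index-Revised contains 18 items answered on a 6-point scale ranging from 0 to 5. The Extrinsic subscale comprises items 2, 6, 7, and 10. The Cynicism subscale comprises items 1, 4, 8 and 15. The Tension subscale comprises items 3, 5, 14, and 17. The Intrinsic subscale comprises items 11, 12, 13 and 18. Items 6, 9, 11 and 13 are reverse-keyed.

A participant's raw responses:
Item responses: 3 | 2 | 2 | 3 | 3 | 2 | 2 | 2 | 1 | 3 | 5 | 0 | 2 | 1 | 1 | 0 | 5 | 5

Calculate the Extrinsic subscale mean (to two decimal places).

2.50

Extrinsic items: 2, 6, 7, 10.
Of these, item 6 is reverse-keyed; reverse-coded value = 5 − response.
  item 2: 2
  item 6: 5 − 2 = 3
  item 7: 2
  item 10: 3
Sum = 2 + 3 + 2 + 3 = 10
Mean = 10 / 4 = 2.50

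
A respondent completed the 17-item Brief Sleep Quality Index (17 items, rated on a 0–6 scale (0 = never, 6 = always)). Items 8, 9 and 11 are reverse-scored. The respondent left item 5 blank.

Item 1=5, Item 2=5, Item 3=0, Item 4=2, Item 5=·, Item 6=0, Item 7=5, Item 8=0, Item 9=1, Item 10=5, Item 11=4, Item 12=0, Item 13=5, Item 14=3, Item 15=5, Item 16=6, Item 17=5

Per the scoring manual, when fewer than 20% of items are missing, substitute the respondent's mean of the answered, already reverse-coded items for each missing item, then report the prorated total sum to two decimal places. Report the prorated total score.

Reverse-coded (reverse-coded value = 6 − response):
  item 8: 6 − 0 = 6
  item 9: 6 − 1 = 5
  item 11: 6 − 4 = 2
Completed scored items (16 of 17): 5, 5, 0, 2, 0, 5, 6, 5, 5, 2, 0, 5, 3, 5, 6, 5; sum = 59.
Person mean = 59 / 16 ≈ 3.6875
Prorated total = (59 / 16) × 17 = 62.69 (to 2 dp)

62.69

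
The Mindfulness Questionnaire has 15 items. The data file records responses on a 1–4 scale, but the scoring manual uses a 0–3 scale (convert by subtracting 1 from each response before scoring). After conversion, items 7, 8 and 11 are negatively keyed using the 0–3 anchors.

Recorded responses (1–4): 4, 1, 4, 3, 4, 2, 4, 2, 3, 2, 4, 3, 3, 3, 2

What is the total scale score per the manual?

24

Convert to 0–3: 3, 0, 3, 2, 3, 1, 3, 1, 2, 1, 3, 2, 2, 2, 1
Reverse-coded (reverse-coded value = 3 − response):
  item 7: 3 − 3 = 0
  item 8: 3 − 1 = 2
  item 11: 3 − 3 = 0
Scored: 3, 0, 3, 2, 3, 1, 0, 2, 2, 1, 0, 2, 2, 2, 1
Total = 24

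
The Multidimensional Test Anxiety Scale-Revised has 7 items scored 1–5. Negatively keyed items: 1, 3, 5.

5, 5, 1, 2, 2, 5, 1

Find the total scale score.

23

Raw sum = 21. Negatively keyed items: 1, 3, 5; their raw sum = 8.
Each reversal replaces raw with 6 − raw, changing the total by 6 − 2·raw per item.
Total = 21 + 3·6 − 2·8 = 21 + 18 − 16 = 23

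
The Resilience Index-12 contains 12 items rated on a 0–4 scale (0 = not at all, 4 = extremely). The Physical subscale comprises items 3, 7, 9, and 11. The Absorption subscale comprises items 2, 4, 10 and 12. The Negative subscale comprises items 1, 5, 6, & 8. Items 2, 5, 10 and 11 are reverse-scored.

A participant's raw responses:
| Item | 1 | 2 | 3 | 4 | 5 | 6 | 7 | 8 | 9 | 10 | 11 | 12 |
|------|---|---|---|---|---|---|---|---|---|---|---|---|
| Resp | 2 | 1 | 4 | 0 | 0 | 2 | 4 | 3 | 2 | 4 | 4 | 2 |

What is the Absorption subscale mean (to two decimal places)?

1.25

Absorption items: 2, 4, 10, 12.
Of these, items 2 & 10 are reverse-scored; reverse-coded value = 4 − response.
  item 2: 4 − 1 = 3
  item 4: 0
  item 10: 4 − 4 = 0
  item 12: 2
Sum = 3 + 0 + 0 + 2 = 5
Mean = 5 / 4 = 1.25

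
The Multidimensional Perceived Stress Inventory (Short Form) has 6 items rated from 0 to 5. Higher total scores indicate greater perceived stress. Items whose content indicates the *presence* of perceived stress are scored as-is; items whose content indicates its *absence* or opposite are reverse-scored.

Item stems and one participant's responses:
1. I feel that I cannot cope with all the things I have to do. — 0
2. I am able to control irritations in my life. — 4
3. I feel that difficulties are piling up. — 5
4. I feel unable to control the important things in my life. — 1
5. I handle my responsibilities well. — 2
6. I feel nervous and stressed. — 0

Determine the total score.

10

Items 2, 5 describe the absence/opposite of perceived stress → reverse-score.
reverse-coded value = 5 − response.
  item 1: 0
  item 2: 5 − 4 = 1
  item 3: 5
  item 4: 1
  item 5: 5 − 2 = 3
  item 6: 0
Total = 0 + 1 + 5 + 1 + 3 + 0 = 10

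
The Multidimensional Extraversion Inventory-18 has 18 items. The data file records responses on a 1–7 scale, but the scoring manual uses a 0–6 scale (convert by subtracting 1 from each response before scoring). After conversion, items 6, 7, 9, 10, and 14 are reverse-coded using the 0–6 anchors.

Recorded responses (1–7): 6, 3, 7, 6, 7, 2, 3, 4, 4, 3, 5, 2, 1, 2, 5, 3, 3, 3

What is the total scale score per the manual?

Convert to 0–6: 5, 2, 6, 5, 6, 1, 2, 3, 3, 2, 4, 1, 0, 1, 4, 2, 2, 2
Reverse-coded (reversed = (0+6) − raw = 6 − raw):
  item 6: 6 − 1 = 5
  item 7: 6 − 2 = 4
  item 9: 6 − 3 = 3
  item 10: 6 − 2 = 4
  item 14: 6 − 1 = 5
Scored: 5, 2, 6, 5, 6, 5, 4, 3, 3, 4, 4, 1, 0, 5, 4, 2, 2, 2
Total = 63

63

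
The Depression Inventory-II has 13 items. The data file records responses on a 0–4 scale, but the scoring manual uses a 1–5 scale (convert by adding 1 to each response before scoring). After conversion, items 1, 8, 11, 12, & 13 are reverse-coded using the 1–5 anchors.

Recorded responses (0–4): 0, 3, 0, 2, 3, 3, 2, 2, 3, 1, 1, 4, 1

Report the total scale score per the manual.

42

Convert to 1–5: 1, 4, 1, 3, 4, 4, 3, 3, 4, 2, 2, 5, 2
Reverse-coded (reverse-coded value = 6 − response):
  item 1: 6 − 1 = 5
  item 8: 6 − 3 = 3
  item 11: 6 − 2 = 4
  item 12: 6 − 5 = 1
  item 13: 6 − 2 = 4
Scored: 5, 4, 1, 3, 4, 4, 3, 3, 4, 2, 4, 1, 4
Total = 42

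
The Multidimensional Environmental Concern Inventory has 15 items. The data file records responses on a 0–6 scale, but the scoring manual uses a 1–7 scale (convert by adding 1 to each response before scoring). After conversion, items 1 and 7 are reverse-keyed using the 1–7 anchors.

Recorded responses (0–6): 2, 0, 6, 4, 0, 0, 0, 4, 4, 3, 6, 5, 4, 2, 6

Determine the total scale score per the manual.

69

Convert to 1–7: 3, 1, 7, 5, 1, 1, 1, 5, 5, 4, 7, 6, 5, 3, 7
Reverse-coded (on a 1–7 scale, reversed = 8 − raw):
  item 1: 8 − 3 = 5
  item 7: 8 − 1 = 7
Scored: 5, 1, 7, 5, 1, 1, 7, 5, 5, 4, 7, 6, 5, 3, 7
Total = 69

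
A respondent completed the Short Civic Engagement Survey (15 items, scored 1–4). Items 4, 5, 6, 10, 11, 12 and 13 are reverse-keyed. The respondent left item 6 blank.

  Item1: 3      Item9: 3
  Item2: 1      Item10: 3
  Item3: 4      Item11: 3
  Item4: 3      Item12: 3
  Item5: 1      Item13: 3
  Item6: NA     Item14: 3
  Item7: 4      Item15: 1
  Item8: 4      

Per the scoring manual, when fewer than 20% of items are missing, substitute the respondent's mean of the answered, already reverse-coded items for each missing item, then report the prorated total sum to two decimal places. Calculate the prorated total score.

Reverse-coded (reverse-coded value = 5 − response):
  item 4: 5 − 3 = 2
  item 5: 5 − 1 = 4
  item 10: 5 − 3 = 2
  item 11: 5 − 3 = 2
  item 12: 5 − 3 = 2
  item 13: 5 − 3 = 2
Completed scored items (14 of 15): 3, 1, 4, 2, 4, 4, 4, 3, 2, 2, 2, 2, 3, 1; sum = 37.
Person mean = 37 / 14 ≈ 2.6429
Prorated total = (37 / 14) × 15 = 39.64 (to 2 dp)

39.64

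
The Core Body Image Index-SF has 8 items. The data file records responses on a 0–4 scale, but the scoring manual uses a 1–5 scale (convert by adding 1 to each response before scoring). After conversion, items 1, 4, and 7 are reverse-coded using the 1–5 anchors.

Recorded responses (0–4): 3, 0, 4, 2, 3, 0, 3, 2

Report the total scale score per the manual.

21

Convert to 1–5: 4, 1, 5, 3, 4, 1, 4, 3
Reverse-coded (reversed = (1+5) − raw = 6 − raw):
  item 1: 6 − 4 = 2
  item 4: 6 − 3 = 3
  item 7: 6 − 4 = 2
Scored: 2, 1, 5, 3, 4, 1, 2, 3
Total = 21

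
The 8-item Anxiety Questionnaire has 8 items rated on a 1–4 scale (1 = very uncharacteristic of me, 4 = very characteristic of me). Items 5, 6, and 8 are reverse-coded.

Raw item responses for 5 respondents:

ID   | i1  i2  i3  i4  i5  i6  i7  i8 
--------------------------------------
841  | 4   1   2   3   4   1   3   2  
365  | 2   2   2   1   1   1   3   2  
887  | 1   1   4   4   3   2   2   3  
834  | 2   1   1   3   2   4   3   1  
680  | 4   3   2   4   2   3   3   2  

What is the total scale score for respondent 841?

21

Respondent 841 raw: 4, 1, 2, 3, 4, 1, 3, 2.
Reverse-coded (reversed = (1+4) − raw = 5 − raw):
  item 1: 4
  item 2: 1
  item 3: 2
  item 4: 3
  item 5: 5 − 4 = 1
  item 6: 5 − 1 = 4
  item 7: 3
  item 8: 5 − 2 = 3
Sum = 4 + 1 + 2 + 3 + 1 + 4 + 3 + 3 = 21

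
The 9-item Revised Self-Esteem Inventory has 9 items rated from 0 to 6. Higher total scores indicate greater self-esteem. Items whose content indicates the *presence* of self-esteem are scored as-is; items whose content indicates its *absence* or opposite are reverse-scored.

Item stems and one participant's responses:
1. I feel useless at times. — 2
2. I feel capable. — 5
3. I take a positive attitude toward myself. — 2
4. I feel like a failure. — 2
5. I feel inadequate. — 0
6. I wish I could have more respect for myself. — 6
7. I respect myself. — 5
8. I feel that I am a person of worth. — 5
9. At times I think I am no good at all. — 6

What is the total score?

31

Items 1, 4, 5, 6, 9 describe the absence/opposite of self-esteem → reverse-score.
reversed = (0+6) − raw = 6 − raw.
  item 1: 6 − 2 = 4
  item 2: 5
  item 3: 2
  item 4: 6 − 2 = 4
  item 5: 6 − 0 = 6
  item 6: 6 − 6 = 0
  item 7: 5
  item 8: 5
  item 9: 6 − 6 = 0
Total = 4 + 5 + 2 + 4 + 6 + 0 + 5 + 5 + 0 = 31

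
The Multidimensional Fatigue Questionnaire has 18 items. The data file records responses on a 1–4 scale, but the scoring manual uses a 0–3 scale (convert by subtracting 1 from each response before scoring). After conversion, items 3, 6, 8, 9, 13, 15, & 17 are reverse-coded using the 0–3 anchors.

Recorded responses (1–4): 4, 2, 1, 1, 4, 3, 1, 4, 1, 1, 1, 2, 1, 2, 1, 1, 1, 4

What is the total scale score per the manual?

28

Convert to 0–3: 3, 1, 0, 0, 3, 2, 0, 3, 0, 0, 0, 1, 0, 1, 0, 0, 0, 3
Reverse-coded (on a 0–3 scale, reversed = 3 − raw):
  item 3: 3 − 0 = 3
  item 6: 3 − 2 = 1
  item 8: 3 − 3 = 0
  item 9: 3 − 0 = 3
  item 13: 3 − 0 = 3
  item 15: 3 − 0 = 3
  item 17: 3 − 0 = 3
Scored: 3, 1, 3, 0, 3, 1, 0, 0, 3, 0, 0, 1, 3, 1, 3, 0, 3, 3
Total = 28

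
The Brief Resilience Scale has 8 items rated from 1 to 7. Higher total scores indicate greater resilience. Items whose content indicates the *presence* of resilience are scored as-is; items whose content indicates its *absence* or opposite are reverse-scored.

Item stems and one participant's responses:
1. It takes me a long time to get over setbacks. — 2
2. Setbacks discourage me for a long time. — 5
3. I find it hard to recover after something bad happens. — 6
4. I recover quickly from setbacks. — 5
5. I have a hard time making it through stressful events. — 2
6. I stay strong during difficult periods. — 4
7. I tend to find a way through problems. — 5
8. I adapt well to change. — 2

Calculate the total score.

33

Items 1, 2, 3, 5 describe the absence/opposite of resilience → reverse-score.
on a 1–7 scale, reversed = 8 − raw.
  item 1: 8 − 2 = 6
  item 2: 8 − 5 = 3
  item 3: 8 − 6 = 2
  item 4: 5
  item 5: 8 − 2 = 6
  item 6: 4
  item 7: 5
  item 8: 2
Total = 6 + 3 + 2 + 5 + 6 + 4 + 5 + 2 = 33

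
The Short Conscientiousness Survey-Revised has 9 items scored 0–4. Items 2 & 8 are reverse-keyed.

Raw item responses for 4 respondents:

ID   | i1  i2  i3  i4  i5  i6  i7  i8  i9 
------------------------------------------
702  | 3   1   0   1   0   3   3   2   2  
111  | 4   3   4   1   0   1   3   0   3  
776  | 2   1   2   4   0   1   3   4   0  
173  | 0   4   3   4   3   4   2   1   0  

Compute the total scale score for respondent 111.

21

Respondent 111 raw: 4, 3, 4, 1, 0, 1, 3, 0, 3.
Reverse-coded (reverse-coded value = 4 − response):
  item 1: 4
  item 2: 4 − 3 = 1
  item 3: 4
  item 4: 1
  item 5: 0
  item 6: 1
  item 7: 3
  item 8: 4 − 0 = 4
  item 9: 3
Sum = 4 + 1 + 4 + 1 + 0 + 1 + 3 + 4 + 3 = 21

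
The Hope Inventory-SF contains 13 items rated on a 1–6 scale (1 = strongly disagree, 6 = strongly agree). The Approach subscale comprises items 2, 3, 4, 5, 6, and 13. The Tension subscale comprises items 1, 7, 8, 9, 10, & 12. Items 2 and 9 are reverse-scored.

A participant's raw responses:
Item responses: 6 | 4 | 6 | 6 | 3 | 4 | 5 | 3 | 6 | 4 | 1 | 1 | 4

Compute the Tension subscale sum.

Tension items: 1, 7, 8, 9, 10, 12.
Of these, item 9 is reverse-scored; reversed = (1+6) − raw = 7 − raw.
  item 1: 6
  item 7: 5
  item 8: 3
  item 9: 7 − 6 = 1
  item 10: 4
  item 12: 1
Sum = 6 + 5 + 3 + 1 + 4 + 1 = 20

20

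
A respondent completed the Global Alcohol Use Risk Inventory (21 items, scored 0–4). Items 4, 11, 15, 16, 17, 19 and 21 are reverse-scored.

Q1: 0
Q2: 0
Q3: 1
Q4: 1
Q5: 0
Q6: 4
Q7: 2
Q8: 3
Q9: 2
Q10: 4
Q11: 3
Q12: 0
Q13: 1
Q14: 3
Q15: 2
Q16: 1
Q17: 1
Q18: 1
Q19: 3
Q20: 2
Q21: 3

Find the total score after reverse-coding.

37

Apply reverse scoring (reverse-coded value = 4 − response):
  item 4: 4 − 1 = 3
  item 11: 4 − 3 = 1
  item 15: 4 − 2 = 2
  item 16: 4 − 1 = 3
  item 17: 4 − 1 = 3
  item 19: 4 − 3 = 1
  item 21: 4 − 3 = 1
After reverse-coding: 0, 0, 1, 3, 0, 4, 2, 3, 2, 4, 1, 0, 1, 3, 2, 3, 3, 1, 1, 2, 1
Total = 0 + 0 + 1 + 3 + 0 + 4 + 2 + 3 + 2 + 4 + 1 + 0 + 1 + 3 + 2 + 3 + 3 + 1 + 1 + 2 + 1 = 37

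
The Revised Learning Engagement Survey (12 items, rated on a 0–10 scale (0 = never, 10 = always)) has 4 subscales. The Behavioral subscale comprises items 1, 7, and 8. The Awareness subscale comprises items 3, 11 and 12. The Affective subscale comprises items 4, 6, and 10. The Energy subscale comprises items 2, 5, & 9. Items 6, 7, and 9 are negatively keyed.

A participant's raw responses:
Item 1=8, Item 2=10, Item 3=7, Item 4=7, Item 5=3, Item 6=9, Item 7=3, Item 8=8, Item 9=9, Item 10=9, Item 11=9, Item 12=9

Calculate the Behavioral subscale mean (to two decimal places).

7.67

Behavioral items: 1, 7, 8.
Of these, item 7 is negatively keyed; reverse-coded value = 10 − response.
  item 1: 8
  item 7: 10 − 3 = 7
  item 8: 8
Sum = 8 + 7 + 8 = 23
Mean = 23 / 3 = 7.67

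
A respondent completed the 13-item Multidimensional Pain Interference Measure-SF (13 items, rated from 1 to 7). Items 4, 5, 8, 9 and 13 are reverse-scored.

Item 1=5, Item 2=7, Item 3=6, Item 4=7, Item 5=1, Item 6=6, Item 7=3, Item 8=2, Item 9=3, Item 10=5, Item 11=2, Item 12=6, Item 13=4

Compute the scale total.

63

Apply reverse scoring (reversed = (1+7) − raw = 8 − raw):
  item 4: 8 − 7 = 1
  item 5: 8 − 1 = 7
  item 8: 8 − 2 = 6
  item 9: 8 − 3 = 5
  item 13: 8 − 4 = 4
Scored responses: 5, 7, 6, 1, 7, 6, 3, 6, 5, 5, 2, 6, 4
Total = 5 + 7 + 6 + 1 + 7 + 6 + 3 + 6 + 5 + 5 + 2 + 6 + 4 = 63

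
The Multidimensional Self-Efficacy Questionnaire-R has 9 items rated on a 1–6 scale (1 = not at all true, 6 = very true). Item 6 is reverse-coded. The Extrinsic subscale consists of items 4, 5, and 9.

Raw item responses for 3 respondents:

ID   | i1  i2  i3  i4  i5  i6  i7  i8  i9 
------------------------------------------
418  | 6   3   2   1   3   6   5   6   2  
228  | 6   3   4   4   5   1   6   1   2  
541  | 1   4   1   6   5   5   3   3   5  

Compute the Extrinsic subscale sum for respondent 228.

11

Respondent 228 raw: 6, 3, 4, 4, 5, 1, 6, 1, 2.
Extrinsic items: 4, 5, 9.
Reverse-coded (reverse-coded value = 7 − response):
  item 4: 4
  item 5: 5
  item 9: 2
Sum = 4 + 5 + 2 = 11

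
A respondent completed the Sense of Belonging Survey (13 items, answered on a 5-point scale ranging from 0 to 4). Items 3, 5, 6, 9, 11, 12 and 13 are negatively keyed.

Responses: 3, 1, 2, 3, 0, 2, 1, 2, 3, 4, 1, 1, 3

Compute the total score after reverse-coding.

30

Raw sum = 26. Negatively keyed items: 3, 5, 6, 9, 11, 12, 13; their raw sum = 12.
Each reversal replaces raw with 4 − raw, changing the total by 4 − 2·raw per item.
Total = 26 + 7·4 − 2·12 = 26 + 28 − 24 = 30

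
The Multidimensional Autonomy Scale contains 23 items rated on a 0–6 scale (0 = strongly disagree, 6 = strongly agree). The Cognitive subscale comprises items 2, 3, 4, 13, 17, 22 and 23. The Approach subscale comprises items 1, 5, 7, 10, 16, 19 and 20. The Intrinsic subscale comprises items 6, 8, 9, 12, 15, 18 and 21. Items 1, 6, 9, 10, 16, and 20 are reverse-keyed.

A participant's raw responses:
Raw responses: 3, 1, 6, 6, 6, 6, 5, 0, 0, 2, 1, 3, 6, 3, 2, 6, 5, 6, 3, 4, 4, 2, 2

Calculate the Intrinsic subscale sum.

21

Intrinsic items: 6, 8, 9, 12, 15, 18, 21.
Of these, items 6 and 9 are reverse-keyed; on a 0–6 scale, reversed = 6 − raw.
  item 6: 6 − 6 = 0
  item 8: 0
  item 9: 6 − 0 = 6
  item 12: 3
  item 15: 2
  item 18: 6
  item 21: 4
Sum = 0 + 0 + 6 + 3 + 2 + 6 + 4 = 21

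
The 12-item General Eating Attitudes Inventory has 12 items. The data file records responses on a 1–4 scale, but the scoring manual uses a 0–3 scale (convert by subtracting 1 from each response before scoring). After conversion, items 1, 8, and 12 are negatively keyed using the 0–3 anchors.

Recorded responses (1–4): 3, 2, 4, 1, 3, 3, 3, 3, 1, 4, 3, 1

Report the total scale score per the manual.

Convert to 0–3: 2, 1, 3, 0, 2, 2, 2, 2, 0, 3, 2, 0
Reverse-coded (reverse-coded value = 3 − response):
  item 1: 3 − 2 = 1
  item 8: 3 − 2 = 1
  item 12: 3 − 0 = 3
Scored: 1, 1, 3, 0, 2, 2, 2, 1, 0, 3, 2, 3
Total = 20

20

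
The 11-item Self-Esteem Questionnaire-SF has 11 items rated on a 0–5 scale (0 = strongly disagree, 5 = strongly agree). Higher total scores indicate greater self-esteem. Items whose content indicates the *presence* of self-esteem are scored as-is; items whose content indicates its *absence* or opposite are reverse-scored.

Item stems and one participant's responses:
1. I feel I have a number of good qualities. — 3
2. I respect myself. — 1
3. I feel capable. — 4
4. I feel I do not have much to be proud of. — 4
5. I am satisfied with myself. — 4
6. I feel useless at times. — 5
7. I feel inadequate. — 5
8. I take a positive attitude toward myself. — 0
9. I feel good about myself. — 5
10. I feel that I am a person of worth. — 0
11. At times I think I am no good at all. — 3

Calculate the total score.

Items 4, 6, 7, 11 describe the absence/opposite of self-esteem → reverse-score.
reversed = (0+5) − raw = 5 − raw.
  item 1: 3
  item 2: 1
  item 3: 4
  item 4: 5 − 4 = 1
  item 5: 4
  item 6: 5 − 5 = 0
  item 7: 5 − 5 = 0
  item 8: 0
  item 9: 5
  item 10: 0
  item 11: 5 − 3 = 2
Total = 3 + 1 + 4 + 1 + 4 + 0 + 0 + 0 + 5 + 0 + 2 = 20

20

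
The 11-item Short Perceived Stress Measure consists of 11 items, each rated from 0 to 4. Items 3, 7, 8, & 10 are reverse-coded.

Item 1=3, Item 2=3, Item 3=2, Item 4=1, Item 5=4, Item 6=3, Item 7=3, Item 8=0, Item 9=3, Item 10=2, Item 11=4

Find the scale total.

Reversing items 3, 7, 8, & 10 with 4 − raw:
Total = 3 + 3 + (4−2) + 1 + 4 + 3 + (4−3) + (4−0) + 3 + (4−2) + 4
      = 3 + 3 + 2 + 1 + 4 + 3 + 1 + 4 + 3 + 2 + 4 = 30

30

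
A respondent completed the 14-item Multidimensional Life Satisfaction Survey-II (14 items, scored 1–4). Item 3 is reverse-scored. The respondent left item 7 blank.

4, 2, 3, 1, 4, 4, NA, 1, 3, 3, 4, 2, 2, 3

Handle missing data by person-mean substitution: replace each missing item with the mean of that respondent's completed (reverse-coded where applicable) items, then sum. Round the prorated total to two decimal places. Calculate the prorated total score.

Reverse-coded (reverse-coded value = 5 − response):
  item 3: 5 − 3 = 2
Completed scored items (13 of 14): 4, 2, 2, 1, 4, 4, 1, 3, 3, 4, 2, 2, 3; sum = 35.
Person mean = 35 / 13 ≈ 2.6923
Prorated total = (35 / 13) × 14 = 37.69 (to 2 dp)

37.69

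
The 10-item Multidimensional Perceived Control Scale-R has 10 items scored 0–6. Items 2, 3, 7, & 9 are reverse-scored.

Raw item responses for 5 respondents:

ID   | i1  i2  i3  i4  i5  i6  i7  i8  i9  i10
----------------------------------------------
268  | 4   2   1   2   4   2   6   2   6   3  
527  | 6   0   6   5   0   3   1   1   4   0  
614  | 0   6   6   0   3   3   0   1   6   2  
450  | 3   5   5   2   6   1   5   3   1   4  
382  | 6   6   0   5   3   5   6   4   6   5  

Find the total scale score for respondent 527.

28

Respondent 527 raw: 6, 0, 6, 5, 0, 3, 1, 1, 4, 0.
Reverse-coded (reversed = (0+6) − raw = 6 − raw):
  item 1: 6
  item 2: 6 − 0 = 6
  item 3: 6 − 6 = 0
  item 4: 5
  item 5: 0
  item 6: 3
  item 7: 6 − 1 = 5
  item 8: 1
  item 9: 6 − 4 = 2
  item 10: 0
Sum = 6 + 6 + 0 + 5 + 0 + 3 + 5 + 1 + 2 + 0 = 28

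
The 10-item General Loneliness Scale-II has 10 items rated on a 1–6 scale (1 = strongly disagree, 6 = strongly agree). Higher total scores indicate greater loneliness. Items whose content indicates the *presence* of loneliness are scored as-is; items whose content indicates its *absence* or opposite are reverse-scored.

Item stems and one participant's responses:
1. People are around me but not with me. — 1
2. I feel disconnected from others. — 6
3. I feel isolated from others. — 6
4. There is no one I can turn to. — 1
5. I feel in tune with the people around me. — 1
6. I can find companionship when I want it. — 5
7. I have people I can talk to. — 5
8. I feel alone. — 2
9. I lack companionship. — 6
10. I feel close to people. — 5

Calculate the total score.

34

Items 5, 6, 7, 10 describe the absence/opposite of loneliness → reverse-score.
reverse-coded value = 7 − response.
  item 1: 1
  item 2: 6
  item 3: 6
  item 4: 1
  item 5: 7 − 1 = 6
  item 6: 7 − 5 = 2
  item 7: 7 − 5 = 2
  item 8: 2
  item 9: 6
  item 10: 7 − 5 = 2
Total = 1 + 6 + 6 + 1 + 6 + 2 + 2 + 2 + 6 + 2 = 34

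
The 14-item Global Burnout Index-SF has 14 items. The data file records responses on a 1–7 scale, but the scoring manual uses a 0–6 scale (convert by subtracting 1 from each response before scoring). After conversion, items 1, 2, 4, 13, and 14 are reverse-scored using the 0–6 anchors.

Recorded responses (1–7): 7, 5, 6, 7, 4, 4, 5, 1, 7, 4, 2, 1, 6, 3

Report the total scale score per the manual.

Convert to 0–6: 6, 4, 5, 6, 3, 3, 4, 0, 6, 3, 1, 0, 5, 2
Reverse-coded (reverse-coded value = 6 − response):
  item 1: 6 − 6 = 0
  item 2: 6 − 4 = 2
  item 4: 6 − 6 = 0
  item 13: 6 − 5 = 1
  item 14: 6 − 2 = 4
Scored: 0, 2, 5, 0, 3, 3, 4, 0, 6, 3, 1, 0, 1, 4
Total = 32

32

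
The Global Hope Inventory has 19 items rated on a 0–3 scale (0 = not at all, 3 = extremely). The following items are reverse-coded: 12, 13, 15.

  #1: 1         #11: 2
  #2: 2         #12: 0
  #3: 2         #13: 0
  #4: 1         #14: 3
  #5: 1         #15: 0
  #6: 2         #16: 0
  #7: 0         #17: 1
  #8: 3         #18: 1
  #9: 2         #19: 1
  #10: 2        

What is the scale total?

33

Raw sum = 24. Reverse-coded items: 12, 13, 15; their raw sum = 0.
Each reversal replaces raw with 3 − raw, changing the total by 3 − 2·raw per item.
Total = 24 + 3·3 − 2·0 = 24 + 9 − 0 = 33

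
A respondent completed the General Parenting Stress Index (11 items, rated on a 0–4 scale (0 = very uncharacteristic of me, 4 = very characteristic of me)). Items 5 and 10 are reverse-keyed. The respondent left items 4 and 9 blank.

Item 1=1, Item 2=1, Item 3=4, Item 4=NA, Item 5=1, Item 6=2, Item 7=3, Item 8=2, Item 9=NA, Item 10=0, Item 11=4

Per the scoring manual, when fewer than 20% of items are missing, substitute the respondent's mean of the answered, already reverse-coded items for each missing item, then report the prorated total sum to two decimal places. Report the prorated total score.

Reverse-coded (on a 0–4 scale, reversed = 4 − raw):
  item 5: 4 − 1 = 3
  item 10: 4 − 0 = 4
Completed scored items (9 of 11): 1, 1, 4, 3, 2, 3, 2, 4, 4; sum = 24.
Person mean = 24 / 9 ≈ 2.6667
Prorated total = (24 / 9) × 11 = 29.33 (to 2 dp)

29.33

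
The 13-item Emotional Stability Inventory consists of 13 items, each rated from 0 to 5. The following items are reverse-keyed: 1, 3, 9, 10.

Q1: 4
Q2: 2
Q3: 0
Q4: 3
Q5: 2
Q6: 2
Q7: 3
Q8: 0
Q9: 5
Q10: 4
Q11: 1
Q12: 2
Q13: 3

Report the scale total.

25

Raw sum = 31. Reverse-keyed items: 1, 3, 9, 10; their raw sum = 13.
Each reversal replaces raw with 5 − raw, changing the total by 5 − 2·raw per item.
Total = 31 + 4·5 − 2·13 = 31 + 20 − 26 = 25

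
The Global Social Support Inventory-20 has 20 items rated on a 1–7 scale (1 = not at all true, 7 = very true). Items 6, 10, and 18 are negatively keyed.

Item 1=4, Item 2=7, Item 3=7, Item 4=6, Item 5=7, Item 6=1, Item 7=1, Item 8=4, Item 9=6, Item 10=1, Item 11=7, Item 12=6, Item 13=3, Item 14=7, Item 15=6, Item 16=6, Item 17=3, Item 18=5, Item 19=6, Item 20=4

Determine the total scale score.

107

Reversing items 6, 10, and 18 with 8 − raw:
Total = 4 + 7 + 7 + 6 + 7 + (8−1) + 1 + 4 + 6 + (8−1) + 7 + 6 + 3 + 7 + 6 + 6 + 3 + (8−5) + 6 + 4
      = 4 + 7 + 7 + 6 + 7 + 7 + 1 + 4 + 6 + 7 + 7 + 6 + 3 + 7 + 6 + 6 + 3 + 3 + 6 + 4 = 107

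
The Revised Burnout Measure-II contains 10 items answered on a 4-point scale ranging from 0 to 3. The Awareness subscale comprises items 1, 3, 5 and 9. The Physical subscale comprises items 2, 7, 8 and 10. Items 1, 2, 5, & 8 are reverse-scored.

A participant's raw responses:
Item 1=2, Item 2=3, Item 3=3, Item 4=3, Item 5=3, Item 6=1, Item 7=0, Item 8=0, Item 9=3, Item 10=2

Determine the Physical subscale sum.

5

Physical items: 2, 7, 8, 10.
Of these, items 2 & 8 are reverse-scored; reverse-coded value = 3 − response.
  item 2: 3 − 3 = 0
  item 7: 0
  item 8: 3 − 0 = 3
  item 10: 2
Sum = 0 + 0 + 3 + 2 = 5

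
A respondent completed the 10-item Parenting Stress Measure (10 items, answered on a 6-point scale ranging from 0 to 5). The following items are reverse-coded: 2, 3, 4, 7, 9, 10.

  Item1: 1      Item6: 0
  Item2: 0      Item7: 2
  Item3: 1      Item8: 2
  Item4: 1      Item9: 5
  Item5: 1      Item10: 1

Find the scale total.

Raw sum = 14. Reverse-coded items: 2, 3, 4, 7, 9, 10; their raw sum = 10.
Each reversal replaces raw with 5 − raw, changing the total by 5 − 2·raw per item.
Total = 14 + 6·5 − 2·10 = 14 + 30 − 20 = 24

24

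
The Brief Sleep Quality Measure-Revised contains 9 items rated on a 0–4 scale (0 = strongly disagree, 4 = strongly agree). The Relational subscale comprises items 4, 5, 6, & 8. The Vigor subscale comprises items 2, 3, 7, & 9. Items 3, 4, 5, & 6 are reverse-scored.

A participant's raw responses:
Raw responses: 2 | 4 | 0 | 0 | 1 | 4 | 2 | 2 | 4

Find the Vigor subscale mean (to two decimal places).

Vigor items: 2, 3, 7, 9.
Of these, item 3 is reverse-scored; reversed = (0+4) − raw = 4 − raw.
  item 2: 4
  item 3: 4 − 0 = 4
  item 7: 2
  item 9: 4
Sum = 4 + 4 + 2 + 4 = 14
Mean = 14 / 4 = 3.50

3.50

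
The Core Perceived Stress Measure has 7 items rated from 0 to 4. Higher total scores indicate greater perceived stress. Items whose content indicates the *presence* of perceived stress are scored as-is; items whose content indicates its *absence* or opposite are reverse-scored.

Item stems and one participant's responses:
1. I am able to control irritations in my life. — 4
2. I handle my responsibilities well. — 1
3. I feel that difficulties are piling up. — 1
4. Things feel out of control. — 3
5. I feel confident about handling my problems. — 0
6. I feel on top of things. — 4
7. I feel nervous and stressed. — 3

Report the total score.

Items 1, 2, 5, 6 describe the absence/opposite of perceived stress → reverse-score.
reversed = (0+4) − raw = 4 − raw.
  item 1: 4 − 4 = 0
  item 2: 4 − 1 = 3
  item 3: 1
  item 4: 3
  item 5: 4 − 0 = 4
  item 6: 4 − 4 = 0
  item 7: 3
Total = 0 + 3 + 1 + 3 + 4 + 0 + 3 = 14

14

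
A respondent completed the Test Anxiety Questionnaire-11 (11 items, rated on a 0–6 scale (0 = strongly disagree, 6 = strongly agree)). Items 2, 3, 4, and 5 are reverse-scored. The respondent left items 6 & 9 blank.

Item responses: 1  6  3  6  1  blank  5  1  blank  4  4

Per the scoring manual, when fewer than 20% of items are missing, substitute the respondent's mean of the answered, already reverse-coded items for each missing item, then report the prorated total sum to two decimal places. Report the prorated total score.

Reverse-coded (reversed = (0+6) − raw = 6 − raw):
  item 2: 6 − 6 = 0
  item 3: 6 − 3 = 3
  item 4: 6 − 6 = 0
  item 5: 6 − 1 = 5
Completed scored items (9 of 11): 1, 0, 3, 0, 5, 5, 1, 4, 4; sum = 23.
Person mean = 23 / 9 ≈ 2.5556
Prorated total = (23 / 9) × 11 = 28.11 (to 2 dp)

28.11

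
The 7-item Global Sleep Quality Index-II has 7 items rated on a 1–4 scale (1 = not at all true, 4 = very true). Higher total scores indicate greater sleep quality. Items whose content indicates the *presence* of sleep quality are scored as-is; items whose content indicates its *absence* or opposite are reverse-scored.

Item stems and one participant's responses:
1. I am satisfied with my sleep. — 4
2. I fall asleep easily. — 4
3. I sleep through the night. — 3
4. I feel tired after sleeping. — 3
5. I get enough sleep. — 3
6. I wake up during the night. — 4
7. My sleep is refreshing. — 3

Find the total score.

Items 4, 6 describe the absence/opposite of sleep quality → reverse-score.
reversed = (1+4) − raw = 5 − raw.
  item 1: 4
  item 2: 4
  item 3: 3
  item 4: 5 − 3 = 2
  item 5: 3
  item 6: 5 − 4 = 1
  item 7: 3
Total = 4 + 4 + 3 + 2 + 3 + 1 + 3 = 20

20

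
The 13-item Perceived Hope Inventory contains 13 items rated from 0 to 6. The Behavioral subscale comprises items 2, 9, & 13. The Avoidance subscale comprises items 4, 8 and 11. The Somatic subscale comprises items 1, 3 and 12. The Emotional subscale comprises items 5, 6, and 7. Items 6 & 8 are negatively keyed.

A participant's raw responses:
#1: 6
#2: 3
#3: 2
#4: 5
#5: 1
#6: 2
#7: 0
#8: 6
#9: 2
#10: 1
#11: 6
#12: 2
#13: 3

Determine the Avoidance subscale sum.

Avoidance items: 4, 8, 11.
Of these, item 8 is negatively keyed; on a 0–6 scale, reversed = 6 − raw.
  item 4: 5
  item 8: 6 − 6 = 0
  item 11: 6
Sum = 5 + 0 + 6 = 11

11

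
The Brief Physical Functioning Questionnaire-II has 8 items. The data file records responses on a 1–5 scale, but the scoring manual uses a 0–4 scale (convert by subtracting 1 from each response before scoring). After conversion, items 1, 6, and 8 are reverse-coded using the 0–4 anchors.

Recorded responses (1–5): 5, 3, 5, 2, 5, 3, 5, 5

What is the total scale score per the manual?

17

Convert to 0–4: 4, 2, 4, 1, 4, 2, 4, 4
Reverse-coded (reverse-coded value = 4 − response):
  item 1: 4 − 4 = 0
  item 6: 4 − 2 = 2
  item 8: 4 − 4 = 0
Scored: 0, 2, 4, 1, 4, 2, 4, 0
Total = 17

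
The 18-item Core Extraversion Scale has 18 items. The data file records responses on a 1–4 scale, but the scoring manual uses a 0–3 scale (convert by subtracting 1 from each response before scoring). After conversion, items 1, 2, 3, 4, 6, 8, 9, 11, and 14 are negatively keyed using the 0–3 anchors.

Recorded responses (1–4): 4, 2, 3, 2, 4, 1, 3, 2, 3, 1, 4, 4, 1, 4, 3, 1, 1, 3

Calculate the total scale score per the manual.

Convert to 0–3: 3, 1, 2, 1, 3, 0, 2, 1, 2, 0, 3, 3, 0, 3, 2, 0, 0, 2
Reverse-coded (reverse-coded value = 3 − response):
  item 1: 3 − 3 = 0
  item 2: 3 − 1 = 2
  item 3: 3 − 2 = 1
  item 4: 3 − 1 = 2
  item 6: 3 − 0 = 3
  item 8: 3 − 1 = 2
  item 9: 3 − 2 = 1
  item 11: 3 − 3 = 0
  item 14: 3 − 3 = 0
Scored: 0, 2, 1, 2, 3, 3, 2, 2, 1, 0, 0, 3, 0, 0, 2, 0, 0, 2
Total = 23

23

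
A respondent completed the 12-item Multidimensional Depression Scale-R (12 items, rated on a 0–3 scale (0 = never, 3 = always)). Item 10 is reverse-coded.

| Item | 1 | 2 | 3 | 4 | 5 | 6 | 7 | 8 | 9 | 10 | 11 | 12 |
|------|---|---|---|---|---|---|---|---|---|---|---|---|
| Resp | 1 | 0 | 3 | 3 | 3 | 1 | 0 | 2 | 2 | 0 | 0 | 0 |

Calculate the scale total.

Reverse-coded items (on a 0–3 scale, reversed = 3 − raw):
  item 10: 3 − 0 = 3
Scored items: 1, 0, 3, 3, 3, 1, 0, 2, 2, 3, 0, 0
Total = 1 + 0 + 3 + 3 + 3 + 1 + 0 + 2 + 2 + 3 + 0 + 0 = 18

18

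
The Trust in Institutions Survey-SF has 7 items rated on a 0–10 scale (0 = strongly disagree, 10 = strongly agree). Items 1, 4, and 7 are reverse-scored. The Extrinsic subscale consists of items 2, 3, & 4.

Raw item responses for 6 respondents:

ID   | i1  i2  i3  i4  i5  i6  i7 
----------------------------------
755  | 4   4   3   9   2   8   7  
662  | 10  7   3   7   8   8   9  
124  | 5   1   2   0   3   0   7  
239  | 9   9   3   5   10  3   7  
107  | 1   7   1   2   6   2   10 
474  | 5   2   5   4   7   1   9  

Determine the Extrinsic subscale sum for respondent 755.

8

Respondent 755 raw: 4, 4, 3, 9, 2, 8, 7.
Extrinsic items: 2, 3, 4.
Reverse-coded (on a 0–10 scale, reversed = 10 − raw):
  item 2: 4
  item 3: 3
  item 4: 10 − 9 = 1
Sum = 4 + 3 + 1 = 8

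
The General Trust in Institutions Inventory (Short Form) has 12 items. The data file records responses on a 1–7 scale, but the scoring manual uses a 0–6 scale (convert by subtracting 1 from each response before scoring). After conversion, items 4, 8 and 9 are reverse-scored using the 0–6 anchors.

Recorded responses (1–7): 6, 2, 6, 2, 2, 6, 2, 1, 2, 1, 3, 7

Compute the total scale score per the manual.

42

Convert to 0–6: 5, 1, 5, 1, 1, 5, 1, 0, 1, 0, 2, 6
Reverse-coded (reversed = (0+6) − raw = 6 − raw):
  item 4: 6 − 1 = 5
  item 8: 6 − 0 = 6
  item 9: 6 − 1 = 5
Scored: 5, 1, 5, 5, 1, 5, 1, 6, 5, 0, 2, 6
Total = 42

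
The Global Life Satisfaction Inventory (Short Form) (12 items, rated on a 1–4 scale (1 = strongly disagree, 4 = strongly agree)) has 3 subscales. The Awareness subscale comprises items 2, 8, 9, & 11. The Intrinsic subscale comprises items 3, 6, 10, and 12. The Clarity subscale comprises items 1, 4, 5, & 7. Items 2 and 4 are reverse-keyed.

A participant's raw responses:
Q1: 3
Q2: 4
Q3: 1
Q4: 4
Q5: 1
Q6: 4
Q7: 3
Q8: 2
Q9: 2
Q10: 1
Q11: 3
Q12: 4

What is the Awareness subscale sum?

8

Awareness items: 2, 8, 9, 11.
Of these, item 2 is reverse-keyed; reverse-coded value = 5 − response.
  item 2: 5 − 4 = 1
  item 8: 2
  item 9: 2
  item 11: 3
Sum = 1 + 2 + 2 + 3 = 8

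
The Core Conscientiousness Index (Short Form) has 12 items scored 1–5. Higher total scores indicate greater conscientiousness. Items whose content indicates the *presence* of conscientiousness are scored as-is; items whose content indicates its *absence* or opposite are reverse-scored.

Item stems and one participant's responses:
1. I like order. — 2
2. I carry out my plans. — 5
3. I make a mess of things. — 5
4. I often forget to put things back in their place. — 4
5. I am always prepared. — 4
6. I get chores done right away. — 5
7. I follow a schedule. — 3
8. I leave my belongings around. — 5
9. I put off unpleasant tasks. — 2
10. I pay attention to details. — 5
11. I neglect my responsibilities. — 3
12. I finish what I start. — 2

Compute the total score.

Items 3, 4, 8, 9, 11 describe the absence/opposite of conscientiousness → reverse-score.
reversed = (1+5) − raw = 6 − raw.
  item 1: 2
  item 2: 5
  item 3: 6 − 5 = 1
  item 4: 6 − 4 = 2
  item 5: 4
  item 6: 5
  item 7: 3
  item 8: 6 − 5 = 1
  item 9: 6 − 2 = 4
  item 10: 5
  item 11: 6 − 3 = 3
  item 12: 2
Total = 2 + 5 + 1 + 2 + 4 + 5 + 3 + 1 + 4 + 5 + 3 + 2 = 37

37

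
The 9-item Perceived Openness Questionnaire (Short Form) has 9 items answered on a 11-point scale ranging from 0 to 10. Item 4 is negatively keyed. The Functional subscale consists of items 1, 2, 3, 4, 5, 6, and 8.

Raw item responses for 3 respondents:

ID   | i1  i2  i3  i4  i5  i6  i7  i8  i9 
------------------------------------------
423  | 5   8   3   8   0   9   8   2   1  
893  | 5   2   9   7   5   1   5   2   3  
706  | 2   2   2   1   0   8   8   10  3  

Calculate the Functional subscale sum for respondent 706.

Respondent 706 raw: 2, 2, 2, 1, 0, 8, 8, 10, 3.
Functional items: 1, 2, 3, 4, 5, 6, 8.
Reverse-coded (reversed = (0+10) − raw = 10 − raw):
  item 1: 2
  item 2: 2
  item 3: 2
  item 4: 10 − 1 = 9
  item 5: 0
  item 6: 8
  item 8: 10
Sum = 2 + 2 + 2 + 9 + 0 + 8 + 10 = 33

33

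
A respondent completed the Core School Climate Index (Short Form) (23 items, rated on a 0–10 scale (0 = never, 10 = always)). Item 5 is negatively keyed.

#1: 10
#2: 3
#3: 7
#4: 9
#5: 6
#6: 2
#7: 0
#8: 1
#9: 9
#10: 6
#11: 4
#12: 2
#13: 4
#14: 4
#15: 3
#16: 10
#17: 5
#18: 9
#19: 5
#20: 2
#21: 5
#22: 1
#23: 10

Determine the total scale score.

115

Reverse-coded items (on a 0–10 scale, reversed = 10 − raw):
  item 5: 10 − 6 = 4
After reverse-coding: 10, 3, 7, 9, 4, 2, 0, 1, 9, 6, 4, 2, 4, 4, 3, 10, 5, 9, 5, 2, 5, 1, 10
Total = 10 + 3 + 7 + 9 + 4 + 2 + 0 + 1 + 9 + 6 + 4 + 2 + 4 + 4 + 3 + 10 + 5 + 9 + 5 + 2 + 5 + 1 + 10 = 115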